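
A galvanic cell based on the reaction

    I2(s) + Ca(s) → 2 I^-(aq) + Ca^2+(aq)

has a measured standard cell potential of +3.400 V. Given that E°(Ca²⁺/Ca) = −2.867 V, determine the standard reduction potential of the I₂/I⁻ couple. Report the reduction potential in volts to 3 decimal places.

In the reaction as written the I₂/I⁻ couple is reduced (cathode) and Ca²⁺/Ca is oxidized (anode), so E°cell = E°(I₂/I⁻) − E°(Ca²⁺/Ca).
E°(I₂/I⁻) = E°cell + E°(anode) = +3.400 + (−2.867) = +0.533 V.

+0.533 V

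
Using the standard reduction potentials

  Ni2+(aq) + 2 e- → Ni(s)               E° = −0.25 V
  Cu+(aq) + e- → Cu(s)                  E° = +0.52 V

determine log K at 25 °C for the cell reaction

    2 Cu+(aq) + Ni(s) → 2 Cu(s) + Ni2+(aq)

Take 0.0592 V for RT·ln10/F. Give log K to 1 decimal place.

The Cu⁺/Cu couple is reduced (cathode); E°cell = +0.52 − (−0.25) = +0.77 V with n = 2.
At equilibrium E = 0, so log K = nE°cell / 0.0592 = (2)(+0.77) / 0.0592 = 26.0.

log K = 26.0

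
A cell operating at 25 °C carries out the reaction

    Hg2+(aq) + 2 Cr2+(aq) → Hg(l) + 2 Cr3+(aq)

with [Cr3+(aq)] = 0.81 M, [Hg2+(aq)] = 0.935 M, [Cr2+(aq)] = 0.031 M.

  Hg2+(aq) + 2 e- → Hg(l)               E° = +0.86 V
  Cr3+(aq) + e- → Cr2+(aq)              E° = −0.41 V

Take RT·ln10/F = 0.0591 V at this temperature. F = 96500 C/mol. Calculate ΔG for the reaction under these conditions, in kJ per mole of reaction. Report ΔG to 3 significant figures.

The standard cell potential is +0.86 − (−0.41) = +1.27 V, with n = 2 electrons in the balanced equation.
The reaction quotient is [Cr3+(aq)]^2 / ([Hg2+(aq)]·[Cr2+(aq)]^2) = 730; by Nernst, E = +1.27 − (0.0591/2)(2.863) = +1.1854 V.
Finally ΔG = −nFE = −(2)(96500 C/mol)(+1.1854 V) = −229 kJ/mol.

−229 kJ/mol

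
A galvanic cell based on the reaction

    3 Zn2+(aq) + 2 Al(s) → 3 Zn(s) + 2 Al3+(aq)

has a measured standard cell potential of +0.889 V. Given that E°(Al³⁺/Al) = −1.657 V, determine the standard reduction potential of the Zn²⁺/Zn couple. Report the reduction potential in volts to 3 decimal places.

−0.768 V

In the reaction as written the Zn²⁺/Zn couple is reduced (cathode) and Al³⁺/Al is oxidized (anode), so E°cell = E°(Zn²⁺/Zn) − E°(Al³⁺/Al).
E°(Zn²⁺/Zn) = E°cell + E°(anode) = +0.889 + (−1.657) = −0.768 V.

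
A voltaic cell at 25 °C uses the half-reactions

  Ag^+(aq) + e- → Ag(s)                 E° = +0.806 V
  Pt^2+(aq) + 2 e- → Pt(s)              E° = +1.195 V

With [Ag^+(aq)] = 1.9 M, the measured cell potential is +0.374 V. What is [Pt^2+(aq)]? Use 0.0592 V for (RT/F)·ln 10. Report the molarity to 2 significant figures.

1.1 M

With Pt²⁺/Pt at the cathode and Ag⁺/Ag at the anode, E°cell = +1.195 − (+0.806) = +0.389 V (n = 2).
Rearranging E = E° − (0.0592/n)·log Q gives log Q = 2(+0.389 − (+0.374))/0.0592 = 0.507.
The balanced reaction is Pt^2+(aq) + 2 Ag(s) → Pt(s) + 2 Ag^+(aq), so Q = [Ag^+(aq)]^2 / [Pt^2+(aq)].
Substituting the known concentrations and solving, log [Pt^2+(aq)] = 0.051 and [Pt^2+(aq)] = 1.1 M.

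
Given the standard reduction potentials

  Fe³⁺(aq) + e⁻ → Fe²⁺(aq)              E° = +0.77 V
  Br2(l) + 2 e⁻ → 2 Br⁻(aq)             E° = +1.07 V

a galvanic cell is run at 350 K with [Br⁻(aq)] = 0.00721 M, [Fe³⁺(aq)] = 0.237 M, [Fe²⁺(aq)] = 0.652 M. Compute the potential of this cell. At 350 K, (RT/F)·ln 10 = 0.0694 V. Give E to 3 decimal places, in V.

The Br₂/Br⁻ couple has the more positive E°, so it is the cathode; Fe³⁺/Fe²⁺ is the anode.
The standard potential is +1.07 − (+0.77) = +0.30 V and the balanced reaction transfers n = 2 electrons.
For the overall reaction Br2(l) + 2 Fe²⁺(aq) → 2 Br⁻(aq) + 2 Fe³⁺(aq), Q = ([Br⁻(aq)]^2·[Fe³⁺(aq)]^2) / [Fe²⁺(aq)]^2 = 6.87×10^−6, giving log Q = −5.163.
By the Nernst equation, E = +0.30 − (0.0694/2)·(−5.163) = +0.479 V.

+0.479 V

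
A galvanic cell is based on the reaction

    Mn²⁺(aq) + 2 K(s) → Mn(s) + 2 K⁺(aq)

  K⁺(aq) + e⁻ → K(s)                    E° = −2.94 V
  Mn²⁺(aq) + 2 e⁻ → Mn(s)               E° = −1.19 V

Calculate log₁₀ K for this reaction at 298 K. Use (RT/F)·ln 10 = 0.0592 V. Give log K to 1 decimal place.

The Mn²⁺/Mn couple is reduced (cathode); E°cell = −1.19 − (−2.94) = +1.75 V with n = 2.
At equilibrium E = 0, so log K = nE°cell / 0.0592 = (2)(+1.75) / 0.0592 = 59.1.

log K = 59.1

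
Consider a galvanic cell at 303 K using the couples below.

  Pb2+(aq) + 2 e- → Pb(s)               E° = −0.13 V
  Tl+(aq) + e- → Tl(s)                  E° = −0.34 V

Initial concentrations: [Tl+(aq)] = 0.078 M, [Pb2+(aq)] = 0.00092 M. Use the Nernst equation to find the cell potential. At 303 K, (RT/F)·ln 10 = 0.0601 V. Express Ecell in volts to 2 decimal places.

+0.19 V

The Pb²⁺/Pb couple has the more positive E°, so it is the cathode; Tl⁺/Tl is the anode.
E°cell = −0.13 − (−0.34) = +0.21 V, with n = 2 electrons transferred.
Balancing gives Pb2+(aq) + 2 Tl(s) → Pb(s) + 2 Tl+(aq); hence Q = [Tl+(aq)]^2 / [Pb2+(aq)] = 6.61 (log Q = 0.820).
E = E° − (0.0601/n)·log Q = +0.21 − (0.0601/2)(0.820) = +0.19 V.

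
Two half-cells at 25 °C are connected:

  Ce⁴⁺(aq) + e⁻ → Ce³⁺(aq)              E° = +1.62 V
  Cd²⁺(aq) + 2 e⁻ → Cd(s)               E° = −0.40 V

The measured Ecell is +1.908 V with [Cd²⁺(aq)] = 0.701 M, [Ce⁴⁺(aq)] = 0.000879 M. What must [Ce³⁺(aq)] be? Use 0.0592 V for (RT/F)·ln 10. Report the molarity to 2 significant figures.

The Ce⁴⁺/Ce³⁺ couple has the larger reduction potential, so it is the cathode: E°cell = +1.62 − (−0.40) = +2.02 V and n = 2.
From the Nernst equation, log Q = n(E° − E)/0.0592 = 2·(+2.02 − (+1.908))/0.0592 = 3.784.
The balanced reaction is 2 Ce⁴⁺(aq) + Cd(s) → 2 Ce³⁺(aq) + Cd²⁺(aq), so Q = ([Ce³⁺(aq)]^2·[Cd²⁺(aq)]) / [Ce⁴⁺(aq)]^2.
Solving for the unknown gives log [Ce³⁺(aq)] = −1.087, so [Ce³⁺(aq)] ≈ 0.082 M.

0.082 M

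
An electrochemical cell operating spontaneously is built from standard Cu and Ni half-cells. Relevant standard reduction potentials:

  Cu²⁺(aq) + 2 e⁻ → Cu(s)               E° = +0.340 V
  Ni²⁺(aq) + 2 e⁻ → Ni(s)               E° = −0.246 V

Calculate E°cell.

Of the two couples in this cell, the one with the more positive reduction potential is reduced at the cathode: here that is Cu²⁺/Cu (+0.340 V); Ni²⁺/Ni (−0.246 V) is the anode.
E°cell = E°(cathode) − E°(anode) = +0.340 − (−0.246) = +0.586 V.

+0.586 V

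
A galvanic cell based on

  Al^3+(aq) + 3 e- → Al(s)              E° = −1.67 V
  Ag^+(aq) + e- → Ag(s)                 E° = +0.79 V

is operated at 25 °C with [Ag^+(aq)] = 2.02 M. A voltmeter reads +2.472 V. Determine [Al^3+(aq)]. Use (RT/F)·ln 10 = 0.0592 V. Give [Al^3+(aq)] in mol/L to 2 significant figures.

The Ag⁺/Ag couple has the larger reduction potential, so it is the cathode: E°cell = +0.79 − (−1.67) = +2.46 V and n = 3.
Since E = E° − (0.0592/n)·log Q, log Q = n(E° − E)/0.0592 = −0.608.
Balancing electrons gives 3 Ag^+(aq) + Al(s) → 3 Ag(s) + Al^3+(aq); thus Q = [Al^3+(aq)] / [Ag^+(aq)]^3.
Isolating [Al^3+(aq)] in Q = 10^{−0.608} yields log [Al^3+(aq)] = 0.308, i.e. 2.0 M.

2.0 M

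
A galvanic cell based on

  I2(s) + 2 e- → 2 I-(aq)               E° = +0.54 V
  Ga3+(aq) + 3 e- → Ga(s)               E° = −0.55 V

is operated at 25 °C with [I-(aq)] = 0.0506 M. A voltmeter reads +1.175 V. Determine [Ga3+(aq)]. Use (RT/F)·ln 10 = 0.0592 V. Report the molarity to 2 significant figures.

0.38 M

The I₂/I⁻ couple has the larger reduction potential, so it is the cathode: E°cell = +0.54 − (−0.55) = +1.09 V and n = 6.
From the Nernst equation, log Q = n(E° − E)/0.0592 = 6·(+1.09 − (+1.175))/0.0592 = −8.615.
Balancing electrons gives 3 I2(s) + 2 Ga(s) → 6 I-(aq) + 2 Ga3+(aq); thus Q = [I-(aq)]^6·[Ga3+(aq)]^2.
Solving for the unknown gives log [Ga3+(aq)] = −0.420, so [Ga3+(aq)] ≈ 0.38 M.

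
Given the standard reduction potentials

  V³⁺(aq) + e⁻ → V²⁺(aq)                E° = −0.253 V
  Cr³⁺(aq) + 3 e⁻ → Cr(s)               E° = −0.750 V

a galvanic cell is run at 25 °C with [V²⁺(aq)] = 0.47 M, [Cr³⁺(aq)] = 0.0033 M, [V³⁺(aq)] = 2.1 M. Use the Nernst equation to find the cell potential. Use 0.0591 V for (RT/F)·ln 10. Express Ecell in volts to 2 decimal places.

Since E°(V³⁺/V²⁺) > E°(Cr³⁺/Cr), V³⁺/V²⁺ serves as the cathode.
E°cell = −0.253 − (−0.750) = +0.497 V, with n = 3 electrons transferred.
Balancing gives 3 V³⁺(aq) + Cr(s) → 3 V²⁺(aq) + Cr³⁺(aq); hence Q = ([V²⁺(aq)]^3·[Cr³⁺(aq)]) / [V³⁺(aq)]^3 = 3.7×10^−5 (log Q = −4.432).
Applying E = E° − (RT ln10/nF)·log Q gives +0.497 − (0.0591/3)(−4.432) = +0.58 V.

+0.58 V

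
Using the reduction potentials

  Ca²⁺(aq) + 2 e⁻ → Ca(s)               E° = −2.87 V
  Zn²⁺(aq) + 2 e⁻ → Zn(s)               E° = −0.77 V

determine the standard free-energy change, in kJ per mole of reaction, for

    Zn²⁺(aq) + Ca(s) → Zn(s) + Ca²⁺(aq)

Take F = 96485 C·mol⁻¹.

In the reaction as written Zn²⁺(aq) is reduced, so the Zn²⁺/Zn couple is the cathode and Ca²⁺/Ca is the anode.
E°cell = −0.77 − (−2.87) = +2.10 V; balancing electrons gives n = 2.
ΔG° = −nFE°cell = −(2)(96485)(+2.10) J/mol = −405 kJ/mol.

−405 kJ/mol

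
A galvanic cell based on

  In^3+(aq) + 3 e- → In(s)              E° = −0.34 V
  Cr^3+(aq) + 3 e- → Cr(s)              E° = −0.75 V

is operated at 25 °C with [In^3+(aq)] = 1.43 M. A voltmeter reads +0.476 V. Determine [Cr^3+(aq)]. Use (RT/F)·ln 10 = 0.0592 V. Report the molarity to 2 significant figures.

0.00065 M

With In³⁺/In at the cathode and Cr³⁺/Cr at the anode, E°cell = −0.34 − (−0.75) = +0.41 V (n = 3).
Rearranging E = E° − (0.0592/n)·log Q gives log Q = 3(+0.41 − (+0.476))/0.0592 = −3.345.
Balancing electrons gives In^3+(aq) + Cr(s) → In(s) + Cr^3+(aq); thus Q = [Cr^3+(aq)] / [In^3+(aq)].
Substituting the known concentrations and solving, log [Cr^3+(aq)] = −3.190 and [Cr^3+(aq)] = 0.00065 M.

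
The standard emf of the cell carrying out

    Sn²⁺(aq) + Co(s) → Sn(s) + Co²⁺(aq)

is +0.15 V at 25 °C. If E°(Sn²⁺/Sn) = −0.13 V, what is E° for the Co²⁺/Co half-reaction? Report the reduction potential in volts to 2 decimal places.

−0.28 V

In the reaction as written the Sn²⁺/Sn couple is reduced (cathode) and Co²⁺/Co is oxidized (anode), so E°cell = E°(Sn²⁺/Sn) − E°(Co²⁺/Co).
E°(Co²⁺/Co) = E°(cathode) − E°cell = −0.13 − (+0.15) = −0.28 V.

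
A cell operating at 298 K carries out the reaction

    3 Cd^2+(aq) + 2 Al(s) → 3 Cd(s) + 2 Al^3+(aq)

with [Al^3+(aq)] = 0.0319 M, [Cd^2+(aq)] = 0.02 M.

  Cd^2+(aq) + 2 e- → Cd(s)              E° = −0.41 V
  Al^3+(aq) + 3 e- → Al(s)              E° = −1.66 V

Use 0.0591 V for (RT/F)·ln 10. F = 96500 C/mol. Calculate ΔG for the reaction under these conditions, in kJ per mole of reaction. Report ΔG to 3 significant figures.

E°cell = −0.41 − (−1.66) = +1.25 V; the balanced reaction transfers n = 6 electrons.
The reaction quotient is [Al^3+(aq)]^2 / [Cd^2+(aq)]^3 = 127; by Nernst, E = +1.25 − (0.0591/6)(2.104) = +1.2293 V.
ΔG = −nFE = −(6)(96500)(+1.2293) J/mol = −712 kJ/mol.

−712 kJ/mol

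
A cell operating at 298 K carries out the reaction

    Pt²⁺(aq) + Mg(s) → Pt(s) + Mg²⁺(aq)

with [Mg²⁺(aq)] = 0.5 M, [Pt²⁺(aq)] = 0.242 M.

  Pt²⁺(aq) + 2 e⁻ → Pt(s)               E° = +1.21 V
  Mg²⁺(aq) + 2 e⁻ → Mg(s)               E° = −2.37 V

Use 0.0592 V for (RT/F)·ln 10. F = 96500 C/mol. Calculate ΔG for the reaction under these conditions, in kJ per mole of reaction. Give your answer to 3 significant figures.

−689 kJ/mol

E°cell = +1.21 − (−2.37) = +3.58 V; the balanced reaction transfers n = 2 electrons.
Here Q = [Mg²⁺(aq)] / [Pt²⁺(aq)] = 2.07 (log Q = 0.315), giving E = +3.58 − (0.0592/2)·(0.315) = +3.5707 V.
Then ΔG = −nFE = −2 × 96500 × +3.5707 J/mol = −689 kJ/mol.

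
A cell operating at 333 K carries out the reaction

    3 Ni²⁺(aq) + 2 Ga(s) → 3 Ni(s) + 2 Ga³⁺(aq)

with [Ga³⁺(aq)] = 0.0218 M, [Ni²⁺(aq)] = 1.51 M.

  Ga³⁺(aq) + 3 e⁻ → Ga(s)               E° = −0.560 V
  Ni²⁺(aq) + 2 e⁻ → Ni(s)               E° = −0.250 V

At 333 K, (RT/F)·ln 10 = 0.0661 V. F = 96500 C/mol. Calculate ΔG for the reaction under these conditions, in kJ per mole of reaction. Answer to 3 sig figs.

−204 kJ/mol

E°cell = −0.250 − (−0.560) = +0.310 V; the balanced reaction transfers n = 6 electrons.
Q = [Ga³⁺(aq)]^2 / [Ni²⁺(aq)]^3 = 0.000138, so log Q = −3.860 and E = +0.310 − (0.0661/6)(−3.860) = +0.3525 V.
Finally ΔG = −nFE = −(6)(96500 C/mol)(+0.3525 V) = −204 kJ/mol.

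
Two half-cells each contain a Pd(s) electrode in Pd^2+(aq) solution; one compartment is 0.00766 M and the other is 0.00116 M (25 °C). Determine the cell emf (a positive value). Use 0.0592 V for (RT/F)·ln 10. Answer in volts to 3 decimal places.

0.024 V

For a concentration cell E°cell = 0, since both electrodes use the same couple.
The compartment with the higher Pd^2+(aq) concentration (0.00766 M) acts as the cathode; ions are reduced there and produced at the dilute (0.00116 M) anode.
With n = 2, Ecell = −(0.0592/2)·log([dilute]/[conc]) = −(0.0592/2)·log(0.00116/0.00766) = +0.024 V.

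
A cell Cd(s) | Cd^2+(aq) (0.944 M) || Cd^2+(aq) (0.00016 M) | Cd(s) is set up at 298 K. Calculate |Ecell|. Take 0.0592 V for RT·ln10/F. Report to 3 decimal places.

For a concentration cell E°cell = 0, since both electrodes use the same couple.
The compartment with the higher Cd^2+(aq) concentration (0.944 M) acts as the cathode; ions are reduced there and produced at the dilute (0.00016 M) anode.
With n = 2, Ecell = −(0.0592/2)·log([dilute]/[conc]) = −(0.0592/2)·log(0.00016/0.944) = +0.112 V.

0.112 V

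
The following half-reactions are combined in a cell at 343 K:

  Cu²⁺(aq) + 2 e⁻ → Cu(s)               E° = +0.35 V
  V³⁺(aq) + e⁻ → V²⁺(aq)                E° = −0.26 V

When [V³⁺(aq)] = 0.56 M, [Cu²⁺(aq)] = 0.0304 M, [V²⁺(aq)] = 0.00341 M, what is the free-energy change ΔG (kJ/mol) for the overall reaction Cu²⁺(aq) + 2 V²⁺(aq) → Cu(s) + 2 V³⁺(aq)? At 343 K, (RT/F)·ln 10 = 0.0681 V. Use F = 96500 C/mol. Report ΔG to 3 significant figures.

E°cell = +0.35 − (−0.26) = +0.61 V; the balanced reaction transfers n = 2 electrons.
Q = [V³⁺(aq)]^2 / ([Cu²⁺(aq)]·[V²⁺(aq)]^2) = 8.87×10^5, so log Q = 5.948 and E = +0.61 − (0.0681/2)(5.948) = +0.4075 V.
Then ΔG = −nFE = −2 × 96500 × +0.4075 J/mol = −78.6 kJ/mol.

−78.6 kJ/mol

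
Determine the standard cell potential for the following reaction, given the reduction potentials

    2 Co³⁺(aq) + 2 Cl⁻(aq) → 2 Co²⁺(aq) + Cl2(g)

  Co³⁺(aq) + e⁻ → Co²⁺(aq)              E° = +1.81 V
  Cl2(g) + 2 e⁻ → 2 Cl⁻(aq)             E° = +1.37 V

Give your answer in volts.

+0.44 V

In the reaction as written, Co³⁺(aq) is reduced (cathode) and Cl2(g) is produced by oxidation at the anode.
E°cell = E°(cathode) − E°(anode) = +1.81 − (+1.37) = +0.44 V.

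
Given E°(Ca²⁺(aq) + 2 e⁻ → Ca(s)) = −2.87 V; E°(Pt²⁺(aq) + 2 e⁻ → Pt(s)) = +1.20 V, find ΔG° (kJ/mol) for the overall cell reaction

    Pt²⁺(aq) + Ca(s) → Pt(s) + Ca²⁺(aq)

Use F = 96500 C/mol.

In the reaction as written Pt²⁺(aq) is reduced, so the Pt²⁺/Pt couple is the cathode and Ca²⁺/Ca is the anode.
E°cell = +1.20 − (−2.87) = +4.07 V; balancing electrons gives n = 2.
ΔG° = −nFE°cell = −(2)(96500)(+4.07) J/mol = −786 kJ/mol.

−786 kJ/mol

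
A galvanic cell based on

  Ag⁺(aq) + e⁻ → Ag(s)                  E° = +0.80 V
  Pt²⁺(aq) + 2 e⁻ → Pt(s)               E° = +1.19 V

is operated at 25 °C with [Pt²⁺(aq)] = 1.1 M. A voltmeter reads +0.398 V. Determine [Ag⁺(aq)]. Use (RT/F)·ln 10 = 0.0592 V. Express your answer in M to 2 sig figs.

0.77 M

With Pt²⁺/Pt at the cathode and Ag⁺/Ag at the anode, E°cell = +1.19 − (+0.80) = +0.39 V (n = 2).
From the Nernst equation, log Q = n(E° − E)/0.0592 = 2·(+0.39 − (+0.398))/0.0592 = −0.270.
For Pt²⁺(aq) + 2 Ag(s) → Pt(s) + 2 Ag⁺(aq), the reaction quotient is Q = [Ag⁺(aq)]^2 / [Pt²⁺(aq)].
Isolating [Ag⁺(aq)] in Q = 10^{−0.270} yields log [Ag⁺(aq)] = −0.114, i.e. 0.77 M.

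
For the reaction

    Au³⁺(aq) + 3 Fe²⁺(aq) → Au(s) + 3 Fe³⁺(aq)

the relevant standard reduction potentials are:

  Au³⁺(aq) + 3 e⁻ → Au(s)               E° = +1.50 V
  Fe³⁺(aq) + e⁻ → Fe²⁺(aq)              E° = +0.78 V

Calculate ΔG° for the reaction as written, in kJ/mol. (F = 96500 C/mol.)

−208 kJ/mol

In the reaction as written Au³⁺(aq) is reduced, so the Au³⁺/Au couple is the cathode and Fe³⁺/Fe²⁺ is the anode.
E°cell = +1.50 − (+0.78) = +0.72 V; balancing electrons gives n = 3.
ΔG° = −nFE°cell = −(3)(96500)(+0.72) J/mol = −208 kJ/mol.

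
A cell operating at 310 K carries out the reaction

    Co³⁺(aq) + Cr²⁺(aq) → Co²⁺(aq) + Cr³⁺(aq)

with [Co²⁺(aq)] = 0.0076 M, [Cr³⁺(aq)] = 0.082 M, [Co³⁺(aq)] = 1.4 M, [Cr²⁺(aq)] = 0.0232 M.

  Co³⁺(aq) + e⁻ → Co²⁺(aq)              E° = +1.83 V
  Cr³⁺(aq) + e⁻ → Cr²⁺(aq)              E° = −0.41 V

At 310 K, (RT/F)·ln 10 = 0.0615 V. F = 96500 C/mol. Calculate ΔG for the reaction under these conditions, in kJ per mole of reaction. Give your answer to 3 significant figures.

E°cell = +1.83 − (−0.41) = +2.24 V; the balanced reaction transfers n = 1 electron.
Q = ([Co²⁺(aq)]·[Cr³⁺(aq)]) / ([Co³⁺(aq)]·[Cr²⁺(aq)]) = 0.0192, so log Q = −1.717 and E = +2.24 − (0.0615/1)(−1.717) = +2.3456 V.
Then ΔG = −nFE = −1 × 96500 × +2.3456 J/mol = −226 kJ/mol.

−226 kJ/mol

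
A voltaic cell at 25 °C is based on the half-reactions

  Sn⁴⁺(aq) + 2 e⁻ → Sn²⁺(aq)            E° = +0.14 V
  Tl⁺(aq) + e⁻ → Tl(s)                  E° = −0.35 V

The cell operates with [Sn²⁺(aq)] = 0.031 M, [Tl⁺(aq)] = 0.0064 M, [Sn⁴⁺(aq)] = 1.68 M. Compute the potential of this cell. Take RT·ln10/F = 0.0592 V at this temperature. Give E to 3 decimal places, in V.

+0.671 V

The Sn⁴⁺/Sn²⁺ couple has the more positive E°, so it is the cathode; Tl⁺/Tl is the anode.
The standard potential is +0.14 − (−0.35) = +0.49 V and the balanced reaction transfers n = 2 electrons.
Balancing gives Sn⁴⁺(aq) + 2 Tl(s) → Sn²⁺(aq) + 2 Tl⁺(aq); hence Q = ([Sn²⁺(aq)]·[Tl⁺(aq)]^2) / [Sn⁴⁺(aq)] = 7.56×10^−7 (log Q = −6.122).
By the Nernst equation, E = +0.49 − (0.0592/2)·(−6.122) = +0.671 V.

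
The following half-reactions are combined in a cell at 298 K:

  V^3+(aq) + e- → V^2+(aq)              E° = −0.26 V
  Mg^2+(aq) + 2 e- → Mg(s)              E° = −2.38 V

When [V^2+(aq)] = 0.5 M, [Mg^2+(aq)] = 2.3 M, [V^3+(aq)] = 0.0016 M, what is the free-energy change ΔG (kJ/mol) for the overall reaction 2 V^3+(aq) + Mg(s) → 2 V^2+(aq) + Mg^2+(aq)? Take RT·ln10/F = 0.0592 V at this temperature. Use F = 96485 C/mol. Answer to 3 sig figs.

The standard cell potential is −0.26 − (−2.38) = +2.12 V, with n = 2 electrons in the balanced equation.
The reaction quotient is ([V^2+(aq)]^2·[Mg^2+(aq)]) / [V^3+(aq)]^2 = 2.25×10^5; by Nernst, E = +2.12 − (0.0592/2)(5.351) = +1.9616 V.
ΔG = −nFE = −(2)(96485)(+1.9616) J/mol = −379 kJ/mol.

−379 kJ/mol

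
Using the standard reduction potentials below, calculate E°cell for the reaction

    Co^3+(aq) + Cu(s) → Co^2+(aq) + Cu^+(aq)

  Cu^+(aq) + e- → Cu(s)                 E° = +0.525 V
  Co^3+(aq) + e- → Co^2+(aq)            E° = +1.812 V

+1.287 V

In the reaction as written, Co^3+(aq) is reduced (cathode) and Cu^+(aq) is produced by oxidation at the anode.
E°cell = E°(cathode) − E°(anode) = +1.812 − (+0.525) = +1.287 V.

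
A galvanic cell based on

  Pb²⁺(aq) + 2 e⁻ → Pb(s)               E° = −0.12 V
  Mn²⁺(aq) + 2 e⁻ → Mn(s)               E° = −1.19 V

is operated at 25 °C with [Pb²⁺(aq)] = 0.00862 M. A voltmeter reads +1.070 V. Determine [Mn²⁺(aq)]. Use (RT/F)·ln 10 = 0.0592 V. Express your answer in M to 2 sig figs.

Pb²⁺/Pb is the cathode (higher E°); E°cell = −0.12 − (−1.19) = +1.07 V with n = 2.
Rearranging E = E° − (0.0592/n)·log Q gives log Q = 2(+1.07 − (+1.070))/0.0592 = 0.000.
The balanced reaction is Pb²⁺(aq) + Mn(s) → Pb(s) + Mn²⁺(aq), so Q = [Mn²⁺(aq)] / [Pb²⁺(aq)].
Solving for the unknown gives log [Mn²⁺(aq)] = −2.064, so [Mn²⁺(aq)] ≈ 0.0086 M.

0.0086 M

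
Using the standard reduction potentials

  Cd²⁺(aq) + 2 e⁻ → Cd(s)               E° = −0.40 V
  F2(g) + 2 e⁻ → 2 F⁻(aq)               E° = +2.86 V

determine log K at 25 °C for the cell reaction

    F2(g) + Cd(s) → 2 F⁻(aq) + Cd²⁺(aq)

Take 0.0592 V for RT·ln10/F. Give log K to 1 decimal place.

log K = 110.1

The F₂/F⁻ couple is reduced (cathode); E°cell = +2.86 − (−0.40) = +3.26 V with n = 2.
At equilibrium E = 0, so log K = nE°cell / 0.0592 = (2)(+3.26) / 0.0592 = 110.1.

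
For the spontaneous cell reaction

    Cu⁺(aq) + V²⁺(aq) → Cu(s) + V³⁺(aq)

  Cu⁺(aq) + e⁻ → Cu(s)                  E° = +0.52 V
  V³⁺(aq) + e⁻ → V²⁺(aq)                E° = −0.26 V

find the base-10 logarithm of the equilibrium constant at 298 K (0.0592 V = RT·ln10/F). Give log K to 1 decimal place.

log K = 13.2

The Cu⁺/Cu couple is reduced (cathode); E°cell = +0.52 − (−0.26) = +0.78 V with n = 1.
At equilibrium E = 0, so log K = nE°cell / 0.0592 = (1)(+0.78) / 0.0592 = 13.2.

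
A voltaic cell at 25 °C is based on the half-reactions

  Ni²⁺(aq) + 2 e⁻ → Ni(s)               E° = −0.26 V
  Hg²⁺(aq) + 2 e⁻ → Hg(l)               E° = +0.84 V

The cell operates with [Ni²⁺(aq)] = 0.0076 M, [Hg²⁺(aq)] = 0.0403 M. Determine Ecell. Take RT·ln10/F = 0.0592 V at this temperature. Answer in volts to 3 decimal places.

The Hg²⁺/Hg couple has the more positive E°, so it is the cathode; Ni²⁺/Ni is the anode.
E°cell = +0.84 − (−0.26) = +1.10 V, with n = 2 electrons transferred.
Balancing gives Hg²⁺(aq) + Ni(s) → Hg(l) + Ni²⁺(aq); hence Q = [Ni²⁺(aq)] / [Hg²⁺(aq)] = 0.189 (log Q = −0.724).
Applying E = E° − (RT ln10/nF)·log Q gives +1.10 − (0.0592/2)(−0.724) = +1.121 V.

+1.121 V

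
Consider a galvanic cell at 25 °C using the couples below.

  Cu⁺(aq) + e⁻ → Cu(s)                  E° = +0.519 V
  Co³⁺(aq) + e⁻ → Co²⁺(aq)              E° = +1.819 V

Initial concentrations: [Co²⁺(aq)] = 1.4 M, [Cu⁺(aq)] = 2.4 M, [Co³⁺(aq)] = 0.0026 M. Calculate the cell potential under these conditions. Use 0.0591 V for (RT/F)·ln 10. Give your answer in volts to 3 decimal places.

Since E°(Co³⁺/Co²⁺) > E°(Cu⁺/Cu), Co³⁺/Co²⁺ serves as the cathode.
E°cell = E°cat − E°an = +1.819 − (+0.519) = +1.300 V; n = 1.
For the overall reaction Co³⁺(aq) + Cu(s) → Co²⁺(aq) + Cu⁺(aq), Q = ([Co²⁺(aq)]·[Cu⁺(aq)]) / [Co³⁺(aq)] = 1.29×10^3, giving log Q = 3.111.
E = E° − (0.0591/n)·log Q = +1.300 − (0.0591/1)(3.111) = +1.116 V.

+1.116 V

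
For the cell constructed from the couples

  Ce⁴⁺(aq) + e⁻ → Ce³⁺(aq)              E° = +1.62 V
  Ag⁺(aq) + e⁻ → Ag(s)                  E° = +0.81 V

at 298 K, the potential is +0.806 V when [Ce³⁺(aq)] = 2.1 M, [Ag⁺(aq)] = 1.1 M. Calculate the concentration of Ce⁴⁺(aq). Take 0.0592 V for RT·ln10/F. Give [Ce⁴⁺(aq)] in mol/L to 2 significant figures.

2.0 M

The Ce⁴⁺/Ce³⁺ couple has the larger reduction potential, so it is the cathode: E°cell = +1.62 − (+0.81) = +0.81 V and n = 1.
From the Nernst equation, log Q = n(E° − E)/0.0592 = 1·(+0.81 − (+0.806))/0.0592 = 0.068.
Balancing electrons gives Ce⁴⁺(aq) + Ag(s) → Ce³⁺(aq) + Ag⁺(aq); thus Q = ([Ce³⁺(aq)]·[Ag⁺(aq)]) / [Ce⁴⁺(aq)].
Isolating [Ce⁴⁺(aq)] in Q = 10^{0.068} yields log [Ce⁴⁺(aq)] = 0.296, i.e. 2.0 M.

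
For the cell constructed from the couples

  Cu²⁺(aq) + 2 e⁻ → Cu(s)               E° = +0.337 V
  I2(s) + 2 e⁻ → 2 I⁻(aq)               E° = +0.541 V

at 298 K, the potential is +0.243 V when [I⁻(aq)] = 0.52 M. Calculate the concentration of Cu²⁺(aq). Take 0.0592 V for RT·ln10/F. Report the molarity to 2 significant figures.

0.18 M

I₂/I⁻ is the cathode (higher E°); E°cell = +0.541 − (+0.337) = +0.204 V with n = 2.
From the Nernst equation, log Q = n(E° − E)/0.0592 = 2·(+0.204 − (+0.243))/0.0592 = −1.318.
Balancing electrons gives I2(s) + Cu(s) → 2 I⁻(aq) + Cu²⁺(aq); thus Q = [I⁻(aq)]^2·[Cu²⁺(aq)].
Substituting the known concentrations and solving, log [Cu²⁺(aq)] = −0.750 and [Cu²⁺(aq)] = 0.18 M.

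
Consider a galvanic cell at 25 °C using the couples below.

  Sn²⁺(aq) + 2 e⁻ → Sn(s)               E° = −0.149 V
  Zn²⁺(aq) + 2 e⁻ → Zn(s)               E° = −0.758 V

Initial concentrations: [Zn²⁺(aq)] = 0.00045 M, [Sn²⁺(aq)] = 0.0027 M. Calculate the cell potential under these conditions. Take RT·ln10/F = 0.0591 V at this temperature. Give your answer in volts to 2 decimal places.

The Sn²⁺/Sn couple has the more positive E°, so it is the cathode; Zn²⁺/Zn is the anode.
E°cell = E°cat − E°an = −0.149 − (−0.758) = +0.609 V; n = 2.
The balanced reaction is Sn²⁺(aq) + Zn(s) → Sn(s) + Zn²⁺(aq), so Q = [Zn²⁺(aq)] / [Sn²⁺(aq)] = 0.167 and log Q = −0.778.
Applying E = E° − (RT ln10/nF)·log Q gives +0.609 − (0.0591/2)(−0.778) = +0.63 V.

+0.63 V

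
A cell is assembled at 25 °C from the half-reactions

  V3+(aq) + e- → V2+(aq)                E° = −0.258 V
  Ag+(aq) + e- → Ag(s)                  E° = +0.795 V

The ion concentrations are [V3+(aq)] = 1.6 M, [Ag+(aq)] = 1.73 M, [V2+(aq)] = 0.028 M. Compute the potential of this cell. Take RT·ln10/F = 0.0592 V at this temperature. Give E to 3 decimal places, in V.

+0.963 V

Ag⁺/Ag is reduced (cathode, E° = +0.795 V) and V³⁺/V²⁺ is oxidized (anode).
The standard potential is +0.795 − (−0.258) = +1.053 V and the balanced reaction transfers n = 1 electron.
For the overall reaction Ag+(aq) + V2+(aq) → Ag(s) + V3+(aq), Q = [V3+(aq)] / ([Ag+(aq)]·[V2+(aq)]) = 33, giving log Q = 1.519.
Applying E = E° − (RT ln10/nF)·log Q gives +1.053 − (0.0592/1)(1.519) = +0.963 V.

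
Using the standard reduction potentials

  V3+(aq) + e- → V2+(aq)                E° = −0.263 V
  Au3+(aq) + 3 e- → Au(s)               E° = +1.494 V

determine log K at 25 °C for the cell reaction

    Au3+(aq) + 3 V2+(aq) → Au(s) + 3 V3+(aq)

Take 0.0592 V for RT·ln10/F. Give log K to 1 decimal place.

log K = 89.0

The Au³⁺/Au couple is reduced (cathode); E°cell = +1.494 − (−0.263) = +1.757 V with n = 3.
At equilibrium E = 0, so log K = nE°cell / 0.0592 = (3)(+1.757) / 0.0592 = 89.0.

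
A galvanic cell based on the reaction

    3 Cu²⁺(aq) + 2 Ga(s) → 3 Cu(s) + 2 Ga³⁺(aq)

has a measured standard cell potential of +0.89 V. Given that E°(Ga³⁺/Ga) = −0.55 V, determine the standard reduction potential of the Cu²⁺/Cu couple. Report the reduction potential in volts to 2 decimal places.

In the reaction as written the Cu²⁺/Cu couple is reduced (cathode) and Ga³⁺/Ga is oxidized (anode), so E°cell = E°(Cu²⁺/Cu) − E°(Ga³⁺/Ga).
E°(Cu²⁺/Cu) = E°cell + E°(anode) = +0.89 + (−0.55) = +0.34 V.

+0.34 V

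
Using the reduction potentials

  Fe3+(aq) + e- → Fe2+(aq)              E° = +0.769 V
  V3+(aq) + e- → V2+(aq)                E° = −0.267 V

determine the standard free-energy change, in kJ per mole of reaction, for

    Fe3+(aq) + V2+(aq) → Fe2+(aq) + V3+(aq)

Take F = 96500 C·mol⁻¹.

−100.0 kJ/mol

In the reaction as written Fe3+(aq) is reduced, so the Fe³⁺/Fe²⁺ couple is the cathode and V³⁺/V²⁺ is the anode.
E°cell = +0.769 − (−0.267) = +1.036 V; balancing electrons gives n = 1.
ΔG° = −nFE°cell = −(1)(96500)(+1.036) J/mol = −100.0 kJ/mol.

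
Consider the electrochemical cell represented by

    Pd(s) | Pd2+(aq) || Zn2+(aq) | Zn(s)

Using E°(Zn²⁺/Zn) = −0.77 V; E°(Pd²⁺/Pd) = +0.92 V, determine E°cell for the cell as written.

−1.69 V

By convention the left-hand electrode in cell notation is the anode (oxidation) and the right-hand electrode is the cathode (reduction).
E°cell = E°(right) − E°(left) = −0.77 − (+0.92) = −1.69 V.
The negative sign shows that, as written, the cell would require an external voltage to drive the reaction.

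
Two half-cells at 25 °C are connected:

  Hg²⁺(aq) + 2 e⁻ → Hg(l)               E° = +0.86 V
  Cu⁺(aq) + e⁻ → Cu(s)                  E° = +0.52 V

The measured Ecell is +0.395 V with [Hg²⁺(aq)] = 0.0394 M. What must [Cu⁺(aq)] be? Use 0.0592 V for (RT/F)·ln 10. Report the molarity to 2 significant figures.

0.023 M

With Hg²⁺/Hg at the cathode and Cu⁺/Cu at the anode, E°cell = +0.86 − (+0.52) = +0.34 V (n = 2).
Rearranging E = E° − (0.0592/n)·log Q gives log Q = 2(+0.34 − (+0.395))/0.0592 = −1.858.
The balanced reaction is Hg²⁺(aq) + 2 Cu(s) → Hg(l) + 2 Cu⁺(aq), so Q = [Cu⁺(aq)]^2 / [Hg²⁺(aq)].
Substituting the known concentrations and solving, log [Cu⁺(aq)] = −1.631 and [Cu⁺(aq)] = 0.023 M.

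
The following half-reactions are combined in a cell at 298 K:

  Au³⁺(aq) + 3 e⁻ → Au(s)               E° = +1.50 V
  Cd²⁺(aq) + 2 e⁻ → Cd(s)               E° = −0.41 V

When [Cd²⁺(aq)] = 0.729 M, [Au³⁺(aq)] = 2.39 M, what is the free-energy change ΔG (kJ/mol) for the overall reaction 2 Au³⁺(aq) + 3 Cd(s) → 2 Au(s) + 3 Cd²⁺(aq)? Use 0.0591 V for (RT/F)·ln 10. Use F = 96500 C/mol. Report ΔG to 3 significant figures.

−1110 kJ/mol

The standard cell potential is +1.50 − (−0.41) = +1.91 V, with n = 6 electrons in the balanced equation.
The reaction quotient is [Cd²⁺(aq)]^3 / [Au³⁺(aq)]^2 = 0.0678; by Nernst, E = +1.91 − (0.0591/6)(−1.169) = +1.9215 V.
Finally ΔG = −nFE = −(6)(96500 C/mol)(+1.9215 V) = −1110 kJ/mol.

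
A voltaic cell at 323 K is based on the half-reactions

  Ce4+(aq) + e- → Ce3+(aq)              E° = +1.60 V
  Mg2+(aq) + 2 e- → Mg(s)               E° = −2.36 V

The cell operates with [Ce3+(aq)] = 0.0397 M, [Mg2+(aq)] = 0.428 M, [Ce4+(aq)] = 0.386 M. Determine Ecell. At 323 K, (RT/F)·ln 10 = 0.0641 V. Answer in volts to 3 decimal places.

Since E°(Ce⁴⁺/Ce³⁺) > E°(Mg²⁺/Mg), Ce⁴⁺/Ce³⁺ serves as the cathode.
E°cell = +1.60 − (−2.36) = +3.96 V, with n = 2 electrons transferred.
The balanced reaction is 2 Ce4+(aq) + Mg(s) → 2 Ce3+(aq) + Mg2+(aq), so Q = ([Ce3+(aq)]^2·[Mg2+(aq)]) / [Ce4+(aq)]^2 = 0.00453 and log Q = −2.344.
E = E° − (0.0641/n)·log Q = +3.96 − (0.0641/2)(−2.344) = +4.035 V.

+4.035 V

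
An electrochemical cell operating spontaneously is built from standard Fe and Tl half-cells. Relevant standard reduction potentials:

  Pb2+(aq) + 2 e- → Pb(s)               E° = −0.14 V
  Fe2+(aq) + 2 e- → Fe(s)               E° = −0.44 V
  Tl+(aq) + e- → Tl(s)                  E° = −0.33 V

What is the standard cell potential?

The Tl⁺/Tl couple has the higher E°, so Tl ion is reduced (cathode) and Fe is oxidized (anode).
E°cell = E°(cathode) − E°(anode) = −0.33 − (−0.44) = +0.11 V.

+0.11 V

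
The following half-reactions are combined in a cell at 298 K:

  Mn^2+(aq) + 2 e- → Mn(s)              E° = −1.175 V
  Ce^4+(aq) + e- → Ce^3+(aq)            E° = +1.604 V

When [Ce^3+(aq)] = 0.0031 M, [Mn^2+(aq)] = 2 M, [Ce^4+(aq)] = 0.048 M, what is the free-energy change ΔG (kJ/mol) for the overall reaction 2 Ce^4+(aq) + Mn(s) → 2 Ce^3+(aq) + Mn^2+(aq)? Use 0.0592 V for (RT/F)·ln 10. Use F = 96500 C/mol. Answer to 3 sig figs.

−548 kJ/mol

The standard cell potential is +1.604 − (−1.175) = +2.779 V, with n = 2 electrons in the balanced equation.
Here Q = ([Ce^3+(aq)]^2·[Mn^2+(aq)]) / [Ce^4+(aq)]^2 = 0.00834 (log Q = −2.079), giving E = +2.779 − (0.0592/2)·(−2.079) = +2.8405 V.
Finally ΔG = −nFE = −(2)(96500 C/mol)(+2.8405 V) = −548 kJ/mol.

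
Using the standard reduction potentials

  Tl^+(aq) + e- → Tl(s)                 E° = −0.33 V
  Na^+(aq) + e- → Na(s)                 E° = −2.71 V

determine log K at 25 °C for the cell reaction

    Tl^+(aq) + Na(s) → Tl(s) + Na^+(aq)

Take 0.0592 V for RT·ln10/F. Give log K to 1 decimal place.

log K = 40.2

The Tl⁺/Tl couple is reduced (cathode); E°cell = −0.33 − (−2.71) = +2.38 V with n = 1.
At equilibrium E = 0, so log K = nE°cell / 0.0592 = (1)(+2.38) / 0.0592 = 40.2.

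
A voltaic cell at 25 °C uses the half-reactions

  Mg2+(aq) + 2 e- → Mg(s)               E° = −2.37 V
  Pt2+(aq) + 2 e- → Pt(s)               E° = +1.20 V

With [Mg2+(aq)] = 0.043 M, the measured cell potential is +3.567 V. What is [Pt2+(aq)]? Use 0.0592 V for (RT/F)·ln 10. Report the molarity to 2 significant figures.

0.034 M

With Pt²⁺/Pt at the cathode and Mg²⁺/Mg at the anode, E°cell = +1.20 − (−2.37) = +3.57 V (n = 2).
Since E = E° − (0.0592/n)·log Q, log Q = n(E° − E)/0.0592 = 0.101.
The balanced reaction is Pt2+(aq) + Mg(s) → Pt(s) + Mg2+(aq), so Q = [Mg2+(aq)] / [Pt2+(aq)].
Isolating [Pt2+(aq)] in Q = 10^{0.101} yields log [Pt2+(aq)] = −1.468, i.e. 0.034 M.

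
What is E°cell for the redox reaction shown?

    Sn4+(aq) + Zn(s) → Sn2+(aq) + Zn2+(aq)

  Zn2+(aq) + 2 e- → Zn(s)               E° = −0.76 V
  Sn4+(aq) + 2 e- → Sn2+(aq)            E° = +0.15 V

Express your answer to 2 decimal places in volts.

In the reaction as written, Sn4+(aq) is reduced (cathode) and Zn2+(aq) is produced by oxidation at the anode.
E°cell = E°(cathode) − E°(anode) = +0.15 − (−0.76) = +0.91 V.

+0.91 V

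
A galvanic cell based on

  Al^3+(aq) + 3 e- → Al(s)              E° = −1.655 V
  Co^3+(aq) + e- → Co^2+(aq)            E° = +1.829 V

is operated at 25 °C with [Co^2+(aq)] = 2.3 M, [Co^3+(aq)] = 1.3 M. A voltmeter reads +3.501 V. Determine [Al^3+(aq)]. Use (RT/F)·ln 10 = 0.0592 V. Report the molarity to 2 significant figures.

0.025 M

Co³⁺/Co²⁺ is the cathode (higher E°); E°cell = +1.829 − (−1.655) = +3.484 V with n = 3.
Since E = E° − (0.0592/n)·log Q, log Q = n(E° − E)/0.0592 = −0.861.
Balancing electrons gives 3 Co^3+(aq) + Al(s) → 3 Co^2+(aq) + Al^3+(aq); thus Q = ([Co^2+(aq)]^3·[Al^3+(aq)]) / [Co^3+(aq)]^3.
Substituting the known concentrations and solving, log [Al^3+(aq)] = −1.604 and [Al^3+(aq)] = 0.025 M.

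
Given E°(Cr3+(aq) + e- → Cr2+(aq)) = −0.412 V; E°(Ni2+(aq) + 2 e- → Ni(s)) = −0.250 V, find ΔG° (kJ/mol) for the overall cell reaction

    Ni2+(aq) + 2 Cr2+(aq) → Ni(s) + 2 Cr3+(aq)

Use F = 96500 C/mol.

−31.3 kJ/mol

In the reaction as written Ni2+(aq) is reduced, so the Ni²⁺/Ni couple is the cathode and Cr³⁺/Cr²⁺ is the anode.
E°cell = −0.250 − (−0.412) = +0.162 V; balancing electrons gives n = 2.
ΔG° = −nFE°cell = −(2)(96500)(+0.162) J/mol = −31.3 kJ/mol.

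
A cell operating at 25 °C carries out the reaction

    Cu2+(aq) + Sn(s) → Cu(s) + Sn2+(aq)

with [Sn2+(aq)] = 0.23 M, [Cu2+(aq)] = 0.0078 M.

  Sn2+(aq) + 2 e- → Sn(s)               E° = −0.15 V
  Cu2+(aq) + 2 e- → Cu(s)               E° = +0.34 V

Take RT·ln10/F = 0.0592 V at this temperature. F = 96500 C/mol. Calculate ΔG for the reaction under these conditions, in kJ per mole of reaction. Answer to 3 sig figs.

−86.2 kJ/mol

The standard cell potential is +0.34 − (−0.15) = +0.49 V, with n = 2 electrons in the balanced equation.
Q = [Sn2+(aq)] / [Cu2+(aq)] = 29.5, so log Q = 1.470 and E = +0.49 − (0.0592/2)(1.470) = +0.4465 V.
Finally ΔG = −nFE = −(2)(96500 C/mol)(+0.4465 V) = −86.2 kJ/mol.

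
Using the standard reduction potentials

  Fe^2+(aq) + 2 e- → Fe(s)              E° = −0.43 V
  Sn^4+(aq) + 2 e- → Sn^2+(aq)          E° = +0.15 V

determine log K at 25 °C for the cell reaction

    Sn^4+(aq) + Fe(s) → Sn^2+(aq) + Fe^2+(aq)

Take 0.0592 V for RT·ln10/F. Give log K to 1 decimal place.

log K = 19.6

The Sn⁴⁺/Sn²⁺ couple is reduced (cathode); E°cell = +0.15 − (−0.43) = +0.58 V with n = 2.
At equilibrium E = 0, so log K = nE°cell / 0.0592 = (2)(+0.58) / 0.0592 = 19.6.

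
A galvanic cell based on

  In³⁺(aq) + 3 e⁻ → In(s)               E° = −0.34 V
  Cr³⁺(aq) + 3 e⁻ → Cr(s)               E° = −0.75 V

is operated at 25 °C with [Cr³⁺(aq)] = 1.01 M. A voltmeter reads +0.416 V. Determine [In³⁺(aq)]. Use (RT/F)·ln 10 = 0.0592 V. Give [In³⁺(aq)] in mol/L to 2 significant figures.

2.0 M

In³⁺/In is the cathode (higher E°); E°cell = −0.34 − (−0.75) = +0.41 V with n = 3.
From the Nernst equation, log Q = n(E° − E)/0.0592 = 3·(+0.41 − (+0.416))/0.0592 = −0.304.
For In³⁺(aq) + Cr(s) → In(s) + Cr³⁺(aq), the reaction quotient is Q = [Cr³⁺(aq)] / [In³⁺(aq)].
Solving for the unknown gives log [In³⁺(aq)] = 0.308, so [In³⁺(aq)] ≈ 2.0 M.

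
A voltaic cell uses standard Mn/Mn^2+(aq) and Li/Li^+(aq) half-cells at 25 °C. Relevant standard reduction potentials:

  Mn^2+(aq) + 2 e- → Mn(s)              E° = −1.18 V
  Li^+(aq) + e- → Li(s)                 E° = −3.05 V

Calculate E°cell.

The Mn²⁺/Mn couple has the higher E°, so Mn ion is reduced (cathode) and Li is oxidized (anode).
E°cell = E°(cathode) − E°(anode) = −1.18 − (−3.05) = +1.87 V.

+1.87 V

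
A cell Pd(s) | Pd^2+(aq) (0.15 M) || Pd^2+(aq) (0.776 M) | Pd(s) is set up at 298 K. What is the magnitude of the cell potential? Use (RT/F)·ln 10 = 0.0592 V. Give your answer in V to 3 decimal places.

For a concentration cell E°cell = 0, since both electrodes use the same couple.
The compartment with the higher Pd^2+(aq) concentration (0.776 M) acts as the cathode; ions are reduced there and produced at the dilute (0.15 M) anode.
With n = 2, Ecell = −(0.0592/2)·log([dilute]/[conc]) = −(0.0592/2)·log(0.15/0.776) = +0.021 V.

0.021 V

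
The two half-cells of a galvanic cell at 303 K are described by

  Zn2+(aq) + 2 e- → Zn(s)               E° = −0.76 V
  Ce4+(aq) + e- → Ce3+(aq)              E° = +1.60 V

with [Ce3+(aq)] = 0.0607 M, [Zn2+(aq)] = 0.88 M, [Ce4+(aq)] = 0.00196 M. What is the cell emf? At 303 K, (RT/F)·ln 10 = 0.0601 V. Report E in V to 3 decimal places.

Since E°(Ce⁴⁺/Ce³⁺) > E°(Zn²⁺/Zn), Ce⁴⁺/Ce³⁺ serves as the cathode.
E°cell = +1.60 − (−0.76) = +2.36 V, with n = 2 electrons transferred.
For the overall reaction 2 Ce4+(aq) + Zn(s) → 2 Ce3+(aq) + Zn2+(aq), Q = ([Ce3+(aq)]^2·[Zn2+(aq)]) / [Ce4+(aq)]^2 = 844, giving log Q = 2.926.
By the Nernst equation, E = +2.36 − (0.0601/2)·(2.926) = +2.272 V.

+2.272 V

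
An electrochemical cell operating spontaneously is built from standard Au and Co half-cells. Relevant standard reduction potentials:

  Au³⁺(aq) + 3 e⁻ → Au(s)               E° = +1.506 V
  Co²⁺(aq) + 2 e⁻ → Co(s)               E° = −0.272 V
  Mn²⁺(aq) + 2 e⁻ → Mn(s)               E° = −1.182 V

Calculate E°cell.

+1.778 V

Of the two couples in this cell, the one with the more positive reduction potential is reduced at the cathode: here that is Au³⁺/Au (+1.506 V); Co²⁺/Co (−0.272 V) is the anode.
E°cell = E°(cathode) − E°(anode) = +1.506 − (−0.272) = +1.778 V.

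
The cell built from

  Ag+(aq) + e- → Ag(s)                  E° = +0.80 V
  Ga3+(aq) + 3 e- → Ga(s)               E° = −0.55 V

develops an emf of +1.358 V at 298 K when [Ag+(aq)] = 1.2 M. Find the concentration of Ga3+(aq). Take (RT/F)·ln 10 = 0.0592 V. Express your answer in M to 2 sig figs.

0.68 M

The Ag⁺/Ag couple has the larger reduction potential, so it is the cathode: E°cell = +0.80 − (−0.55) = +1.35 V and n = 3.
Rearranging E = E° − (0.0592/n)·log Q gives log Q = 3(+1.35 − (+1.358))/0.0592 = −0.405.
For 3 Ag+(aq) + Ga(s) → 3 Ag(s) + Ga3+(aq), the reaction quotient is Q = [Ga3+(aq)] / [Ag+(aq)]^3.
Solving for the unknown gives log [Ga3+(aq)] = −0.167, so [Ga3+(aq)] ≈ 0.68 M.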